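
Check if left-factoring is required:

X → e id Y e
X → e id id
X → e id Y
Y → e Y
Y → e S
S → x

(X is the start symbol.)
Yes, X has productions with common prefix 'e id'; Y has productions with common prefix 'e'

Left-factoring is needed when two productions for the same non-terminal
share a common prefix on the right-hand side.

Productions for X:
  X → e id Y e
  X → e id id
  X → e id Y
Productions for Y:
  Y → e Y
  Y → e S

Found common prefix 'e id' in productions for X
Found common prefix 'e' in productions for Y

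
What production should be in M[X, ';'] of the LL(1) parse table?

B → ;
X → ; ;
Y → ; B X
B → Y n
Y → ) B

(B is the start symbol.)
X → ; ;

To find M[X, ';'], we find productions for X where ';' is in the predict set (PREDICT(N → α) = (FIRST(α) \ {ε}) ∪ (FOLLOW(N) if α ⇒* ε)).

X → ; ;: PREDICT = { ';' }
  ';' is in predict set, so this production goes in M[X, ';']

M[X, ';'] = X → ; ;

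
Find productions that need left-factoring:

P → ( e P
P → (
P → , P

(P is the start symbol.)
Yes, P has productions with common prefix '('

Left-factoring is needed when two productions for the same non-terminal
share a common prefix on the right-hand side.

Productions for P:
  P → ( e P
  P → (
  P → , P

Found common prefix '(' in productions for P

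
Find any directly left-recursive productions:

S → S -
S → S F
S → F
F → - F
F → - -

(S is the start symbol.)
Yes, S is left-recursive

Direct left recursion occurs when N → N α for some non-terminal N (the right-hand side begins with the left-hand side itself).

S → S -: LEFT RECURSIVE (starts with S)
S → S F: LEFT RECURSIVE (starts with S)
S → F: starts with F
F → - F: starts with '-'
F → - -: starts with '-'

The grammar has direct left recursion on: S.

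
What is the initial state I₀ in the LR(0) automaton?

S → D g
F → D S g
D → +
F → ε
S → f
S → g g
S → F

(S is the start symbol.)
{ [D → . +], [F → . D S g], [F → .], [S → . D g], [S → . F], [S → . f], [S → . g g], [S' → . S] }

First, augment the grammar with S' → S
I₀ = CLOSURE({ [S' → . S] }):
  [S' → . S] has the dot before S: add [S → . D g], [S → . f], [S → . g g], [S → . F]
  [S → . D g] has the dot before D: add [D → . +]
  [S → . F] has the dot before F: add [F → . D S g], [F → .]
No further items can be added.

I₀ = { [D → . +], [F → . D S g], [F → .], [S → . D g], [S → . F], [S → . f], [S → . g g], [S' → . S] }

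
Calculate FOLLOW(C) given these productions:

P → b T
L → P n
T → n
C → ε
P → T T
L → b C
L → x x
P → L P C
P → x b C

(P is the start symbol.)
In L → b C: C is at the end, add FOLLOW(L)
In P → L P C: C is at the end, add FOLLOW(P)
In P → x b C: C is at the end, add FOLLOW(P)

The FOLLOW sets referred to above (computed the same way, to a fixed point):
  FOLLOW(L) = { 'b', 'n', 'x' }
  FOLLOW(P) = { $, 'n' }

Taking the union: FOLLOW(C) = { $, 'b', 'n', 'x' }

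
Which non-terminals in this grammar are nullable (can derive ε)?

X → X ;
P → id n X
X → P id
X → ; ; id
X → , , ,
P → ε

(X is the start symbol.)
A non-terminal is nullable if it can derive ε (the empty string): either it has an ε-production, or it has a production whose right-hand side consists entirely of nullable non-terminals.

ε-productions: P → ε
So P is immediately nullable.
No further non-terminal can be added: every production for the remaining non-terminals contains a terminal or a non-nullable non-terminal.
Nullable = { 'P' }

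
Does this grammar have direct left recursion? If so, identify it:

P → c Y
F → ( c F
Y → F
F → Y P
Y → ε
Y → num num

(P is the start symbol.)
No direct left recursion

Direct left recursion occurs when N → N α for some non-terminal N (the right-hand side begins with the left-hand side itself).

P → c Y: starts with c
F → ( c F: starts with '('
Y → F: starts with F
F → Y P: starts with Y
Y → ε: starts with ε
Y → num num: starts with num

No direct left recursion found.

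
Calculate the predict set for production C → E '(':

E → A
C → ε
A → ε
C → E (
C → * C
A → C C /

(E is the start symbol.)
{ '(', '*', '/' }

PREDICT(C → E '(') = (FIRST(RHS) \ {ε}) ∪ (FOLLOW(C) if ε ∈ FIRST(RHS), i.e. RHS ⇒* ε)
FIRST(E) = { '(', '*', '/', ε }
FIRST(E '(') = { '(', '*', '/' }
ε ∉ FIRST(E '('), so FOLLOW(C) is not added.
PREDICT(C → E '(') = { '(', '*', '/' }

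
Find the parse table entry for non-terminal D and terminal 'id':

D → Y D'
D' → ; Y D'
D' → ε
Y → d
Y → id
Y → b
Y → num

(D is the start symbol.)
To find M[D, 'id'], we find productions for D where 'id' is in the predict set (PREDICT(N → α) = (FIRST(α) \ {ε}) ∪ (FOLLOW(N) if α ⇒* ε)).

Relevant sets:
  FIRST(Y) = { 'b', 'd', 'id', 'num' }

D → Y D': PREDICT = { 'b', 'd', 'id', 'num' }
  'id' is in predict set, so this production goes in M[D, 'id']

M[D, 'id'] = D → Y D'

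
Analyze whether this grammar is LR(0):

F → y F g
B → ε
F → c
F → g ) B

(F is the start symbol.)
Augment with F' → F and build the canonical LR(0) collection (I0 = CLOSURE({[F' → . F]}), then GOTO on every symbol after a dot until no new states appear). It has 9 states:
  I0: { [F → . c], [F → . g ) B], [F → . y F g], [F' → . F] }  — shift
  I1: { [F' → F .] }  — accept
  I2: { [F → c .] }  — reduce
  I3: { [F → g . ) B] }  — shift
  I4: { [F → . c], [F → . g ) B], [F → . y F g], [F → y . F g] }  — shift
  I5: { [F → y F . g] }  — shift
  I6: { [F → y F g .] }  — reduce
  I7: { [B → .], [F → g ) . B] }  — reduce
  I8: { [F → g ) B .] }  — reduce

Every state is either a pure shift/goto state or contains exactly one complete item and nothing to shift — no conflicts. The grammar is LR(0).

Answer: Yes, the grammar is LR(0)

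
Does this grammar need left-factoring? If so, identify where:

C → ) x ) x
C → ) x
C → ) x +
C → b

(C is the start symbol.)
Left-factoring is needed when two productions for the same non-terminal
share a common prefix on the right-hand side.

Productions for C:
  C → ) x ) x
  C → ) x
  C → ) x +
  C → b

Found common prefix ') x' in productions for C

Answer: Yes, C has productions with common prefix ') x'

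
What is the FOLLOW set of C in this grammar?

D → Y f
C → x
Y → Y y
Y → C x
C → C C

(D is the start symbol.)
{ 'x' }

To compute FOLLOW(C), find every occurrence of C on a right-hand side N → α C β: add FIRST(β) \ {ε}, and if β is empty or nullable also add FOLLOW(N). Iterate to a fixed point.

In Y → C x: C is followed by x, add FIRST(x) \ {ε} = { 'x' }
In C → C C: C is followed by C, add FIRST(C) \ {ε} = { 'x' }
In C → C C: C is at the end; this adds FOLLOW(C) to itself — nothing new

Taking the union: FOLLOW(C) = { 'x' }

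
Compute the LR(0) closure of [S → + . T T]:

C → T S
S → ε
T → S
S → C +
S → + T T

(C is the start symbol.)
{ [C → . T S], [S → + . T T], [S → . + T T], [S → . C +], [S → .], [T → . S] }

Start with: [S → + . T T]
  [S → + . T T] has the dot before T: add [T → . S]
  [T → . S] has the dot before S: add [S → .], [S → . C +], [S → . + T T]
  [S → . C +] has the dot before C: add [C → . T S]
No further items can be added.

CLOSURE = { [C → . T S], [S → + . T T], [S → . + T T], [S → . C +], [S → .], [T → . S] }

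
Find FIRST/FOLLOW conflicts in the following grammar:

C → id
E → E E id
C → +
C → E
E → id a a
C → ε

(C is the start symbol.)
No FIRST/FOLLOW conflicts.

Nullable non-terminals: C.
FIRST sets used below: FIRST(E) = { 'id' }

C: nullable alternative(s) C → ε; FOLLOW(C) = { $ }
  C → id: FIRST \ {ε} = { 'id' } — disjoint from FOLLOW(C)
  C → +: FIRST \ {ε} = { '+' } — disjoint from FOLLOW(C)
  C → E: FIRST \ {ε} = { 'id' } — disjoint from FOLLOW(C)
  C → ε: FIRST \ {ε} = { } — this is the only nullable alternative, skip

E has no nullable alternative, so no FIRST/FOLLOW check is needed there.

No FIRST/FOLLOW conflicts found.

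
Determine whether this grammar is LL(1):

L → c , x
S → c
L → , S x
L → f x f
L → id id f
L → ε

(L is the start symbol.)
Relevant sets:
  FOLLOW(L) = { $ }

For L:
  PREDICT(L → c ',' x) = { 'c' }
  PREDICT(L → ',' S x) = { ',' }
  PREDICT(L → f x f) = { 'f' }
  PREDICT(L → id id f) = { 'id' }
  PREDICT(L → ε) = { $ }
S has a single production, so nothing to check there.

All predict sets are disjoint. The grammar IS LL(1).

Answer: Yes, the grammar is LL(1).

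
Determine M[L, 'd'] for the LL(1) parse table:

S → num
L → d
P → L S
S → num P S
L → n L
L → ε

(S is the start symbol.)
L → d

To find M[L, 'd'], we find productions for L where 'd' is in the predict set (PREDICT(N → α) = (FIRST(α) \ {ε}) ∪ (FOLLOW(N) if α ⇒* ε)).

Relevant sets:
  FOLLOW(L) = { 'num' }

L → d: PREDICT = { 'd' }
  'd' is in predict set, so this production goes in M[L, 'd']
L → n L: PREDICT = { 'n' }
L → ε: PREDICT = { 'num' }

M[L, 'd'] = L → d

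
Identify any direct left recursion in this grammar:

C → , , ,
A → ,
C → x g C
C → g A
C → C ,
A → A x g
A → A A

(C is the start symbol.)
Direct left recursion occurs when N → N α for some non-terminal N (the right-hand side begins with the left-hand side itself).

C → , , ,: starts with ','
A → ,: starts with ','
C → x g C: starts with x
C → g A: starts with g
C → C ,: LEFT RECURSIVE (starts with C)
A → A x g: LEFT RECURSIVE (starts with A)
A → A A: LEFT RECURSIVE (starts with A)

The grammar has direct left recursion on: C, A.

Answer: Yes, C, A are left-recursive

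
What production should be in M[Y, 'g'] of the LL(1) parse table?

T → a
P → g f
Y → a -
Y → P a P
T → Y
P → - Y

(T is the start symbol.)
Y → P a P

To find M[Y, 'g'], we find productions for Y where 'g' is in the predict set (PREDICT(N → α) = (FIRST(α) \ {ε}) ∪ (FOLLOW(N) if α ⇒* ε)).

Relevant sets:
  FIRST(P) = { '-', 'g' }

Y → a -: PREDICT = { 'a' }
Y → P a P: PREDICT = { '-', 'g' }
  'g' is in predict set, so this production goes in M[Y, 'g']

M[Y, 'g'] = Y → P a P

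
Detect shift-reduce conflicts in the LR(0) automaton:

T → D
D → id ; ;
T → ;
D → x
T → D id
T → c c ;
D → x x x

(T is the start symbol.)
Yes — I2: [T → D .] vs [T → D . id]; I6: [D → x .] vs [D → x . x x]

A shift-reduce conflict occurs when an LR(0) state has both:
  - a complete (reduce) item [A → α .] (dot at the end), and
  - a shift item [B → β . c γ] (dot before a terminal).

Augment with T' → T and build the canonical LR(0) collection (I0 = CLOSURE({[T' → . T]}), then GOTO on every symbol after a dot until no new states appear). It has 14 states:
  I0: { [D → . id ; ;], [D → . x x x], [D → . x], [T → . ;], [T → . D id], [T → . D], [T → . c c ;], [T' → . T] }  — shift
  I1: { [T → ; .] }  — reduce
  I2: { [T → D . id], [T → D .] }  — shift, reduce
  I3: { [T' → T .] }  — accept
  I4: { [T → c . c ;] }  — shift
  I5: { [D → id . ; ;] }  — shift
  I6: { [D → x . x x], [D → x .] }  — shift, reduce
  I7: { [D → x x . x] }  — shift
  I8: { [D → x x x .] }  — reduce
  I9: { [D → id ; . ;] }  — shift
  I10: { [D → id ; ; .] }  — reduce
  I11: { [T → c c . ;] }  — shift
  I12: { [T → c c ; .] }  — reduce
  I13: { [T → D id .] }  — reduce

I2 contains reduce item [T → D .] and shift item [T → D . id] — shift-reduce conflict.
I6 contains reduce item [D → x .] and shift item [D → x . x x] — shift-reduce conflict.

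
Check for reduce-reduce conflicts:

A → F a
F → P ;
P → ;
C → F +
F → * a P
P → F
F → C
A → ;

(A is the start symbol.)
Yes — I2: [A → ; .] vs [P → ; .]

A reduce-reduce conflict occurs when an LR(0) state has two complete items [A → α .] and [B → β .] — both call for a reduction, and with no lookahead the parser cannot choose between them.

Augment with A' → A and build the canonical LR(0) collection (I0 = CLOSURE({[A' → . A]}), then GOTO on every symbol after a dot until no new states appear). It has 14 states:
  I0: { [A → . ;], [A → . F a], [A' → . A], [C → . F +], [F → . * a P], [F → . C], [F → . P ;], [P → . ;], [P → . F] }  — shift
  I1: { [F → * . a P] }  — shift
  I2: { [A → ; .], [P → ; .] }  — 2 reduces
  I3: { [A' → A .] }  — accept
  I4: { [F → C .] }  — reduce
  I5: { [A → F . a], [C → F . +], [P → F .] }  — shift, reduce
  I6: { [F → P . ;] }  — shift
  I7: { [F → P ; .] }  — reduce
  I8: { [C → F + .] }  — reduce
  I9: { [A → F a .] }  — reduce
  I10: { [C → . F +], [F → * a . P], [F → . * a P], [F → . C], [F → . P ;], [P → . ;], [P → . F] }  — shift
  I11: { [P → ; .] }  — reduce
  I12: { [C → F . +], [P → F .] }  — shift, reduce
  I13: { [F → * a P .], [F → P . ;] }  — shift, reduce

I2 contains complete items [A → ; .], [P → ; .] — reduce-reduce conflict.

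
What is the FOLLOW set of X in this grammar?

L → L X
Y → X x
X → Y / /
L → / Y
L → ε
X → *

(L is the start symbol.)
To compute FOLLOW(X), find every occurrence of X on a right-hand side N → α X β: add FIRST(β) \ {ε}, and if β is empty or nullable also add FOLLOW(N). Iterate to a fixed point.

In L → L X: X is at the end, add FOLLOW(L)
In Y → X x: X is followed by x, add FIRST(x) \ {ε} = { 'x' }

The FOLLOW sets referred to above (computed the same way, to a fixed point):
  FOLLOW(L) = { $, '*' }

Taking the union: FOLLOW(X) = { $, '*', 'x' }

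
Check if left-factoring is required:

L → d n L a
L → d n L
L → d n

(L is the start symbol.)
Yes, L has productions with common prefix 'd n'

Left-factoring is needed when two productions for the same non-terminal
share a common prefix on the right-hand side.

Productions for L:
  L → d n L a
  L → d n L
  L → d n

Found common prefix 'd n' in productions for L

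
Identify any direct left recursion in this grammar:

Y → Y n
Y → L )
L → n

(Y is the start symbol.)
Yes, Y is left-recursive

Direct left recursion occurs when N → N α for some non-terminal N (the right-hand side begins with the left-hand side itself).

Y → Y n: LEFT RECURSIVE (starts with Y)
Y → L ): starts with L
L → n: starts with n

The grammar has direct left recursion on: Y.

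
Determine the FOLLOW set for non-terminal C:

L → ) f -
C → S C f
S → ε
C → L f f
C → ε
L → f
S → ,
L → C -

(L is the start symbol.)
{ '-', 'f' }

In C → S C f: C is followed by f, add FIRST(f) \ {ε} = { 'f' }
In L → C -: C is followed by '-', add FIRST('-') \ {ε} = { '-' }

Taking the union: FOLLOW(C) = { '-', 'f' }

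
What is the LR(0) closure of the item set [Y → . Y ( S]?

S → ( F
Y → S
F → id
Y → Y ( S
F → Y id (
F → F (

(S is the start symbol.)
To compute CLOSURE, for each item [A → α.Bβ] where B is a non-terminal, add [B → .γ] for all productions B → γ; repeat for the newly added items until nothing changes.

Start with: [Y → . Y ( S]
  [Y → . Y ( S] has the dot before Y: add [Y → . S]
  [Y → . S] has the dot before S: add [S → . ( F]
No further items can be added.

CLOSURE = { [S → . ( F], [Y → . S], [Y → . Y ( S] }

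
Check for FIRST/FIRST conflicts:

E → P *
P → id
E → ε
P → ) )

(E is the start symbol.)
A FIRST/FIRST conflict occurs when two productions N → α and N → β for the same non-terminal have FIRST(α) ∩ FIRST(β) ≠ ∅ (with ε ∈ FIRST of a nullable right-hand side, so two nullable alternatives also conflict).

FIRST sets of the non-terminals at (or reachable through a nullable prefix from) the front of some alternative:
  FIRST(P) = { ')', 'id' }

Productions for E:
  E → P *: FIRST = { ')', 'id' }
  E → ε: FIRST = { ε }
Productions for P:
  P → id: FIRST = { 'id' }
  P → ) ): FIRST = { ')' }

All alternatives of each non-terminal have pairwise disjoint FIRST sets.

Answer: No FIRST/FIRST conflicts.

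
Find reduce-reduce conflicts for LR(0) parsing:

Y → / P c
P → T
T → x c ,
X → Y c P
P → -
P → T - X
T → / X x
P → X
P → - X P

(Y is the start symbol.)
No reduce-reduce conflicts

Augment with Y' → Y and build the canonical LR(0) collection (I0 = CLOSURE({[Y' → . Y]}), then GOTO on every symbol after a dot until no new states appear). It has 21 states:
  I0: { [Y → . / P c], [Y' → . Y] }  — shift
  I1: { [P → . - X P], [P → . -], [P → . T - X], [P → . T], [P → . X], [T → . / X x], [T → . x c ,], [X → . Y c P], [Y → . / P c], [Y → / . P c] }  — shift
  I2: { [Y' → Y .] }  — accept
  I3: { [P → - . X P], [P → - .], [X → . Y c P], [Y → . / P c] }  — shift, reduce
  I4: { [P → . - X P], [P → . -], [P → . T - X], [P → . T], [P → . X], [T → . / X x], [T → . x c ,], [T → / . X x], [X → . Y c P], [Y → . / P c], [Y → / . P c] }  — shift
  I5: { [Y → / P . c] }  — shift
  I6: { [P → T . - X], [P → T .] }  — shift, reduce
  I7: { [P → X .] }  — reduce
  I8: { [X → Y . c P] }  — shift
  I9: { [T → x . c ,] }  — shift
  I10: { [T → x c . ,] }  — shift
  I11: { [T → x c , .] }  — reduce
  I12: { [P → . - X P], [P → . -], [P → . T - X], [P → . T], [P → . X], [T → . / X x], [T → . x c ,], [X → . Y c P], [X → Y c . P], [Y → . / P c] }  — shift
  I13: { [X → Y c P .] }  — reduce
  I14: { [P → T - . X], [X → . Y c P], [Y → . / P c] }  — shift
  I15: { [P → T - X .] }  — reduce
  I16: { [Y → / P c .] }  — reduce
  I17: { [P → X .], [T → / X . x] }  — shift, reduce
  I18: { [T → / X x .] }  — reduce
  I19: { [P → - X . P], [P → . - X P], [P → . -], [P → . T - X], [P → . T], [P → . X], [T → . / X x], [T → . x c ,], [X → . Y c P], [Y → . / P c] }  — shift
  I20: { [P → - X P .] }  — reduce

No state contains more than one complete item.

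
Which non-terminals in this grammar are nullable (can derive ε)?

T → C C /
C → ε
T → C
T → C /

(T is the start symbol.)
{ 'C', 'T' }

ε-productions: C → ε
So C is immediately nullable.
T → C: every symbol on the right is nullable, so T is nullable too.
Every non-terminal is now nullable.
Nullable = { 'C', 'T' }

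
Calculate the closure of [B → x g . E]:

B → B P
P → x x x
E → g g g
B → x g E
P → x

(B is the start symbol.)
{ [B → x g . E], [E → . g g g] }

Start with: [B → x g . E]
  [B → x g . E] has the dot before E: add [E → . g g g]
No further items can be added.

CLOSURE = { [B → x g . E], [E → . g g g] }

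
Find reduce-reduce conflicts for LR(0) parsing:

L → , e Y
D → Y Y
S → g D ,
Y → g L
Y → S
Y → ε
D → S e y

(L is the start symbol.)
Augment with L' → L and build the canonical LR(0) collection (I0 = CLOSURE({[L' → . L]}), then GOTO on every symbol after a dot until no new states appear). It has 15 states:
  I0: { [L → . , e Y], [L' → . L] }  — shift
  I1: { [L → , . e Y] }  — shift
  I2: { [L' → L .] }  — accept
  I3: { [L → , e . Y], [S → . g D ,], [Y → . S], [Y → . g L], [Y → .] }  — shift, reduce
  I4: { [Y → S .] }  — reduce
  I5: { [L → , e Y .] }  — reduce
  I6: { [D → . S e y], [D → . Y Y], [L → . , e Y], [S → . g D ,], [S → g . D ,], [Y → . S], [Y → . g L], [Y → .], [Y → g . L] }  — shift, reduce
  I7: { [S → g D . ,] }  — shift
  I8: { [Y → g L .] }  — reduce
  I9: { [D → S . e y], [Y → S .] }  — shift, reduce
  I10: { [D → Y . Y], [S → . g D ,], [Y → . S], [Y → . g L], [Y → .] }  — shift, reduce
  I11: { [D → Y Y .] }  — reduce
  I12: { [D → S e . y] }  — shift
  I13: { [D → S e y .] }  — reduce
  I14: { [S → g D , .] }  — reduce

No state contains more than one complete item.

Answer: No reduce-reduce conflicts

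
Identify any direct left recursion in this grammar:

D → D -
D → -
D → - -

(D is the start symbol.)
Direct left recursion occurs when N → N α for some non-terminal N (the right-hand side begins with the left-hand side itself).

D → D -: LEFT RECURSIVE (starts with D)
D → -: starts with '-'
D → - -: starts with '-'

The grammar has direct left recursion on: D.

Answer: Yes, D is left-recursive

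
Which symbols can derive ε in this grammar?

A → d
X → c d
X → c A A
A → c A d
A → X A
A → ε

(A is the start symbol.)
A non-terminal is nullable if it can derive ε (the empty string): either it has an ε-production, or it has a production whose right-hand side consists entirely of nullable non-terminals.

ε-productions: A → ε
So A is immediately nullable.
No further non-terminal can be added: every production for the remaining non-terminals contains a terminal or a non-nullable non-terminal.
Nullable = { 'A' }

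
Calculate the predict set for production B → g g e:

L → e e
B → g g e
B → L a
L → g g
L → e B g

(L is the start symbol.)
{ 'g' }

PREDICT(B → g g e) = (FIRST(RHS) \ {ε}) ∪ (FOLLOW(B) if ε ∈ FIRST(RHS), i.e. RHS ⇒* ε)
FIRST(g g e) = { 'g' }
ε ∉ FIRST(g g e), so FOLLOW(B) is not added.
PREDICT(B → g g e) = { 'g' }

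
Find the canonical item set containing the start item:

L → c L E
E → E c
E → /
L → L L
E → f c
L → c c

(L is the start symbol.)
{ [L → . L L], [L → . c L E], [L → . c c], [L' → . L] }

First, augment the grammar with L' → L
I₀ = CLOSURE({ [L' → . L] }):
  [L' → . L] has the dot before L: add [L → . c L E], [L → . L L], [L → . c c]
No further items can be added.

I₀ = { [L → . L L], [L → . c L E], [L → . c c], [L' → . L] }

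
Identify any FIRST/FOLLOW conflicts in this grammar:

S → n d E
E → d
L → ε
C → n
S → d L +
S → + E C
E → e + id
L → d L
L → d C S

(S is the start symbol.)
No FIRST/FOLLOW conflicts.

Nullable non-terminals: L.

L: nullable alternative(s) L → ε; FOLLOW(L) = { '+' }
  L → ε: FIRST \ {ε} = { } — this is the only nullable alternative, skip
  L → d L: FIRST \ {ε} = { 'd' } — disjoint from FOLLOW(L)
  L → d C S: FIRST \ {ε} = { 'd' } — disjoint from FOLLOW(L)

C, E, S have no nullable alternative, so no FIRST/FOLLOW check is needed there.

No FIRST/FOLLOW conflicts found.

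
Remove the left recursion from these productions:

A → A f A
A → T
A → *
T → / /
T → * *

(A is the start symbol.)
A is directly left-recursive. The standard transformation for
  A → A α₁ | ... | A α_m | β₁ | ... | β_n
is
  A  → β₁ A' | ... | β_n A'
  A' → α₁ A' | ... | α_m A' | ε

A → T becomes A → T A'
A → * becomes A → * A'
A → A f A becomes A' → f A A'
Add A' → ε

Productions for other non-terminals are unchanged:
  T → / /
  T → * *

Resulting grammar:
A → T A'
A → * A'
A' → f A A'
A' → ε
T → / /
T → * *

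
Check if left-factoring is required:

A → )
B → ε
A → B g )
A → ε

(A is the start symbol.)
No, left-factoring is not needed

Left-factoring is needed when two productions for the same non-terminal
share a common prefix on the right-hand side.

Productions for A:
  A → )
  A → B g )
  A → ε

No common prefixes found.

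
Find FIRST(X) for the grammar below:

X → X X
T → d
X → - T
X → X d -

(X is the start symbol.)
To compute FIRST(X), examine every production with X on the left-hand side, reading each right-hand side left to right until a non-nullable symbol is reached.

From X → X X:
  - X is the symbol being defined: contributes nothing new
    X is not nullable, so stop
From X → - T:
  - '-' is a terminal: add '-' and stop
From X → X d -:
  - X is the symbol being defined: contributes nothing new
    X is not nullable, so stop

Collecting: FIRST(X) = { '-' }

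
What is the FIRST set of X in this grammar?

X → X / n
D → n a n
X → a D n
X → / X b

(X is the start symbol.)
{ '/', 'a' }

From X → X / n:
  - X is the symbol being defined: contributes nothing new
    X is not nullable, so stop
From X → a D n:
  - a is a terminal: add 'a' and stop
From X → / X b:
  - '/' is a terminal: add '/' and stop

Collecting: FIRST(X) = { '/', 'a' }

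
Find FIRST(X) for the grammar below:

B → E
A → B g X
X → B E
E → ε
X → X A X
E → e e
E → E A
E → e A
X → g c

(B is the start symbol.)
{ 'e', 'g', ε }

To compute FIRST(X), examine every production with X on the left-hand side, reading each right-hand side left to right until a non-nullable symbol is reached.

FIRST sets of the other non-terminals involved (by the same procedure, iterated to a fixed point):
  FIRST(B) = { 'e', 'g', ε }
  FIRST(E) = { 'e', 'g', ε }
  FIRST(A) = { 'e', 'g' }

From X → B E:
  - B is a non-terminal: add FIRST(B) \ {ε} = { 'e', 'g' }
    B is nullable, so continue to the next symbol
  - E is a non-terminal: add FIRST(E) \ {ε} = { 'e', 'g' }
    E is nullable and nothing follows, so the whole right-hand side can vanish: ε ∈ FIRST(X)
From X → X A X:
  - X is the symbol being defined: contributes nothing new
    X is nullable, so continue to the next symbol
  - A is a non-terminal: add FIRST(A) \ {ε} = { 'e', 'g' }
    A is not nullable, so stop
From X → g c:
  - g is a terminal: add 'g' and stop

Collecting: FIRST(X) = { 'e', 'g', ε }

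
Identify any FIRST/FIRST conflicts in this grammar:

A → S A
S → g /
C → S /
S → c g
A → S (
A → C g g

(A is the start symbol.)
Yes. A → S A / A → S '(' on { 'c', 'g' }; A → S A / A → C g g on { 'c', 'g' }; A → S '(' / A → C g g on { 'c', 'g' }

FIRST sets of the non-terminals at (or reachable through a nullable prefix from) the front of some alternative:
  FIRST(S) = { 'c', 'g' }
  FIRST(C) = { 'c', 'g' }

Productions for A:
  A → S A: FIRST = { 'c', 'g' }
  A → S (: FIRST = { 'c', 'g' }
  A → C g g: FIRST = { 'c', 'g' }
Productions for S:
  S → g /: FIRST = { 'g' }
  S → c g: FIRST = { 'c' }
C has only one production, so no FIRST/FIRST conflict is possible there.

Conflict for A: A → S A and A → S (
  Overlap: { 'c', 'g' }
Conflict for A: A → S A and A → C g g
  Overlap: { 'c', 'g' }
Conflict for A: A → S ( and A → C g g
  Overlap: { 'c', 'g' }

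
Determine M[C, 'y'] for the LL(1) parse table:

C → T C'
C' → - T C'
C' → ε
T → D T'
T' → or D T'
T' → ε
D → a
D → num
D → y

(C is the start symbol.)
C → T C'

To find M[C, 'y'], we find productions for C where 'y' is in the predict set (PREDICT(N → α) = (FIRST(α) \ {ε}) ∪ (FOLLOW(N) if α ⇒* ε)).

Relevant sets:
  FIRST(T) = { 'a', 'num', 'y' }

C → T C': PREDICT = { 'a', 'num', 'y' }
  'y' is in predict set, so this production goes in M[C, 'y']

M[C, 'y'] = C → T C'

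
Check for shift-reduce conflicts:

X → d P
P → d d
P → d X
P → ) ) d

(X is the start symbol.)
Yes — I7: [P → d d .] vs [P → . ) ) d]

A shift-reduce conflict occurs when an LR(0) state has both:
  - a complete (reduce) item [A → α .] (dot at the end), and
  - a shift item [B → β . c γ] (dot before a terminal).

Augment with X' → X and build the canonical LR(0) collection (I0 = CLOSURE({[X' → . X]}), then GOTO on every symbol after a dot until no new states appear). It has 10 states:
  I0: { [X → . d P], [X' → . X] }  — shift
  I1: { [X' → X .] }  — accept
  I2: { [P → . ) ) d], [P → . d X], [P → . d d], [X → d . P] }  — shift
  I3: { [P → ) . ) d] }  — shift
  I4: { [X → d P .] }  — reduce
  I5: { [P → d . X], [P → d . d], [X → . d P] }  — shift
  I6: { [P → d X .] }  — reduce
  I7: { [P → . ) ) d], [P → . d X], [P → . d d], [P → d d .], [X → d . P] }  — shift, reduce
  I8: { [P → ) ) . d] }  — shift
  I9: { [P → ) ) d .] }  — reduce

I7 contains reduce item [P → d d .] and shift items [P → . ) ) d], [P → . d X], [P → . d d] — shift-reduce conflict.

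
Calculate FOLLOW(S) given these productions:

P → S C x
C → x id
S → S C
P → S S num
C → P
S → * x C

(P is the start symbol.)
{ '*', 'num', 'x' }

In P → S C x: S is followed by C x, add FIRST(C x) \ {ε} = { '*', 'x' }
In S → S C: S is followed by C, add FIRST(C) \ {ε} = { '*', 'x' }
In P → S S num: S is followed by S num, add FIRST(S num) \ {ε} = { '*' }
In P → S S num: S is followed by num, add FIRST(num) \ {ε} = { 'num' }

Taking the union: FOLLOW(S) = { '*', 'num', 'x' }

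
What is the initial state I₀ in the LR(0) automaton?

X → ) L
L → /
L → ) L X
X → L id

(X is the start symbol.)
First, augment the grammar with X' → X
I₀ = CLOSURE({ [X' → . X] }):
  [X' → . X] has the dot before X: add [X → . ) L], [X → . L id]
  [X → . L id] has the dot before L: add [L → . /], [L → . ) L X]
No further items can be added.

I₀ = { [L → . ) L X], [L → . /], [X → . ) L], [X → . L id], [X' → . X] }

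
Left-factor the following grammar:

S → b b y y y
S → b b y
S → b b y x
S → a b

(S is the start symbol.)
S → b b y S'
S' → y y
S' → ε
S' → x
S → a b

Left-factoring transforms A → αβ₁ | αβ₂ into A → αA' and A' → β₁ | β₂
(α is the longest common prefix among the alternatives). Repeat until
no nonterminal has two alternatives with a common prefix.

Round 1: S has alternatives sharing prefix 'b b y'. Introduce S': S → b b y S'
  Add: S' → y y
  Add: S' → ε
  Add: S' → x

No remaining common prefixes — done.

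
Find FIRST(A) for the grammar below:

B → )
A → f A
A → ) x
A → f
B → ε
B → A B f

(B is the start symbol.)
{ ')', 'f' }

To compute FIRST(A), examine every production with A on the left-hand side, reading each right-hand side left to right until a non-nullable symbol is reached.

From A → f A:
  - f is a terminal: add 'f' and stop
From A → ) x:
  - ')' is a terminal: add ')' and stop
From A → f:
  - f is a terminal: add 'f' and stop

Collecting: FIRST(A) = { ')', 'f' }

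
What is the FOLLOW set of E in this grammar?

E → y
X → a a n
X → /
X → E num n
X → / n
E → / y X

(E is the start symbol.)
{ $, 'num' }

To compute FOLLOW(E), find every occurrence of E on a right-hand side N → α E β: add FIRST(β) \ {ε}, and if β is empty or nullable also add FOLLOW(N). Iterate to a fixed point.

E is the start symbol, so $ ∈ FOLLOW(E).
In X → E num n: E is followed by num n, add FIRST(num n) \ {ε} = { 'num' }

Taking the union: FOLLOW(E) = { $, 'num' }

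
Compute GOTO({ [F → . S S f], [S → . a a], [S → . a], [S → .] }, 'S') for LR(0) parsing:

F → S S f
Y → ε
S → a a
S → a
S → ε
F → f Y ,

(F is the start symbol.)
GOTO(I, 'S') = CLOSURE({ [A → αX.β] : [A → α.Xβ] ∈ I, X = 'S' })

Items with dot before 'S', with the dot advanced:
  [F → . S S f] → [F → S . S f]
Closure of the advanced items:
  [F → S . S f] has the dot before S: add [S → . a a], [S → . a], [S → .]

GOTO = { [F → S . S f], [S → . a a], [S → . a], [S → .] }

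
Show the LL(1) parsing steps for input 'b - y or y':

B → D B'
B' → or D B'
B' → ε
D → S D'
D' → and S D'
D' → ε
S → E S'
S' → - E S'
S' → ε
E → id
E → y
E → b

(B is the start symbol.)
LL(1) parsing maintains a stack (initially the start symbol over $) and the input. At each step: if the stack top is a terminal, match it against the current input token; if it is a non-terminal N, replace it with the RHS of M[N, lookahead] (the unique production whose predict set contains the lookahead).

Stack is shown with the top on the left.

Stack           Input         Action
------------------------------------
B $             b - y or y $  output B → D B'
D B' $          b - y or y $  output D → S D'
S D' B' $       b - y or y $  output S → E S'
E S' D' B' $    b - y or y $  output E → b
b S' D' B' $    b - y or y $  match 'b'
S' D' B' $      - y or y $    output S' → - E S'
- E S' D' B' $  - y or y $    match '-'
E S' D' B' $    y or y $      output E → y
y S' D' B' $    y or y $      match 'y'
S' D' B' $      or y $        output S' → ε
D' B' $         or y $        output D' → ε
B' $            or y $        output B' → or D B'
or D B' $       or y $        match 'or'
D B' $          y $           output D → S D'
S D' B' $       y $           output S → E S'
E S' D' B' $    y $           output E → y
y S' D' B' $    y $           match 'y'
S' D' B' $      $             output S' → ε
D' B' $         $             output D' → ε
B' $            $             output B' → ε
$               $             accept

The string is accepted.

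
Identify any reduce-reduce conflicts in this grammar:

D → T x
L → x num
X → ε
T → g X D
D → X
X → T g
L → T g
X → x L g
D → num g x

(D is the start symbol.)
Augment with D' → D and build the canonical LR(0) collection (I0 = CLOSURE({[D' → . D]}), then GOTO on every symbol after a dot until no new states appear). It has 20 states:
  I0: { [D → . T x], [D → . X], [D → . num g x], [D' → . D], [T → . g X D], [X → . T g], [X → . x L g], [X → .] }  — shift, reduce
  I1: { [D' → D .] }  — accept
  I2: { [D → T . x], [X → T . g] }  — shift
  I3: { [D → X .] }  — reduce
  I4: { [T → . g X D], [T → g . X D], [X → . T g], [X → . x L g], [X → .] }  — shift, reduce
  I5: { [D → num . g x] }  — shift
  I6: { [L → . T g], [L → . x num], [T → . g X D], [X → x . L g] }  — shift
  I7: { [X → x L . g] }  — shift
  I8: { [L → T . g] }  — shift
  I9: { [L → x . num] }  — shift
  I10: { [L → x num .] }  — reduce
  I11: { [L → T g .] }  — reduce
  I12: { [X → x L g .] }  — reduce
  I13: { [D → num g . x] }  — shift
  I14: { [D → num g x .] }  — reduce
  I15: { [X → T . g] }  — shift
  I16: { [D → . T x], [D → . X], [D → . num g x], [T → . g X D], [T → g X . D], [X → . T g], [X → . x L g], [X → .] }  — shift, reduce
  I17: { [T → g X D .] }  — reduce
  I18: { [X → T g .] }  — reduce
  I19: { [D → T x .] }  — reduce

No state contains more than one complete item.

Answer: No reduce-reduce conflicts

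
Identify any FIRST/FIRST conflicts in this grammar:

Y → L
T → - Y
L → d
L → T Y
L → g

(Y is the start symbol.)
A FIRST/FIRST conflict occurs when two productions N → α and N → β for the same non-terminal have FIRST(α) ∩ FIRST(β) ≠ ∅ (with ε ∈ FIRST of a nullable right-hand side, so two nullable alternatives also conflict).

FIRST sets of the non-terminals at (or reachable through a nullable prefix from) the front of some alternative:
  FIRST(T) = { '-' }

Productions for L:
  L → d: FIRST = { 'd' }
  L → T Y: FIRST = { '-' }
  L → g: FIRST = { 'g' }
Y, T have only one production, so no FIRST/FIRST conflict is possible there.

All alternatives of each non-terminal have pairwise disjoint FIRST sets.

Answer: No FIRST/FIRST conflicts.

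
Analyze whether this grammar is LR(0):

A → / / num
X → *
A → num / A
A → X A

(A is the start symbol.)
Yes, the grammar is LR(0)

A grammar is LR(0) if no state in the canonical LR(0) collection has:
  - both a shift item (dot before a terminal) and a complete item (shift-reduce conflict), or
  - two or more complete items (reduce-reduce conflict; the accept item [A' → A .] counts as a complete item here).

Augment with A' → A and build the canonical LR(0) collection (I0 = CLOSURE({[A' → . A]}), then GOTO on every symbol after a dot until no new states appear). It has 11 states:
  I0: { [A → . / / num], [A → . X A], [A → . num / A], [A' → . A], [X → . *] }  — shift
  I1: { [X → * .] }  — reduce
  I2: { [A → / . / num] }  — shift
  I3: { [A' → A .] }  — accept
  I4: { [A → . / / num], [A → . X A], [A → . num / A], [A → X . A], [X → . *] }  — shift
  I5: { [A → num . / A] }  — shift
  I6: { [A → . / / num], [A → . X A], [A → . num / A], [A → num / . A], [X → . *] }  — shift
  I7: { [A → num / A .] }  — reduce
  I8: { [A → X A .] }  — reduce
  I9: { [A → / / . num] }  — shift
  I10: { [A → / / num .] }  — reduce

Every state is either a pure shift/goto state or contains exactly one complete item and nothing to shift — no conflicts. The grammar is LR(0).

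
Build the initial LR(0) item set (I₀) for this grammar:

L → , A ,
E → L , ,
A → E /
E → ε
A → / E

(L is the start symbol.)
First, augment the grammar with L' → L
I₀ = CLOSURE({ [L' → . L] }):
  [L' → . L] has the dot before L: add [L → . , A ,]
No further items can be added.

I₀ = { [L → . , A ,], [L' → . L] }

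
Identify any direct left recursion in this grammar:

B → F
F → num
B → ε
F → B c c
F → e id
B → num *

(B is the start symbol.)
Direct left recursion occurs when N → N α for some non-terminal N (the right-hand side begins with the left-hand side itself).

B → F: starts with F
F → num: starts with num
B → ε: starts with ε
F → B c c: starts with B
F → e id: starts with e
B → num *: starts with num

No direct left recursion found.

Answer: No direct left recursion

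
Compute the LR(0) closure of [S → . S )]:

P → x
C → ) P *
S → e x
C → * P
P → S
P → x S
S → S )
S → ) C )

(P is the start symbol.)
Start with: [S → . S )]
  [S → . S )] has the dot before S: add [S → . e x], [S → . ) C )]
No further items can be added.

CLOSURE = { [S → . ) C )], [S → . S )], [S → . e x] }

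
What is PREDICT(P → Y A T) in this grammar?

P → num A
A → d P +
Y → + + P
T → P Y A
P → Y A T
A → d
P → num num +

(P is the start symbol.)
PREDICT(P → Y A T) = (FIRST(RHS) \ {ε}) ∪ (FOLLOW(P) if ε ∈ FIRST(RHS), i.e. RHS ⇒* ε)
FIRST(Y) = { '+' }
FIRST(Y A T) = { '+' }
ε ∉ FIRST(Y A T), so FOLLOW(P) is not added.
PREDICT(P → Y A T) = { '+' }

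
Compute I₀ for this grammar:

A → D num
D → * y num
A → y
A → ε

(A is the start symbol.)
First, augment the grammar with A' → A
I₀ = CLOSURE({ [A' → . A] }):
  [A' → . A] has the dot before A: add [A → . D num], [A → . y], [A → .]
  [A → . D num] has the dot before D: add [D → . * y num]
No further items can be added.

I₀ = { [A → . D num], [A → . y], [A → .], [A' → . A], [D → . * y num] }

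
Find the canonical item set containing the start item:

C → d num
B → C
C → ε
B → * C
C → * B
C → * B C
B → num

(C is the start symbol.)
First, augment the grammar with C' → C
I₀ = CLOSURE({ [C' → . C] }):
  [C' → . C] has the dot before C: add [C → . d num], [C → .], [C → . * B], [C → . * B C]
No further items can be added.

I₀ = { [C → . * B C], [C → . * B], [C → . d num], [C → .], [C' → . C] }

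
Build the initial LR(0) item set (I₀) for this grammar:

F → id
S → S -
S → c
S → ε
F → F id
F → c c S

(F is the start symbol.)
{ [F → . F id], [F → . c c S], [F → . id], [F' → . F] }

First, augment the grammar with F' → F
I₀ = CLOSURE({ [F' → . F] }):
  [F' → . F] has the dot before F: add [F → . id], [F → . F id], [F → . c c S]
No further items can be added.

I₀ = { [F → . F id], [F → . c c S], [F → . id], [F' → . F] }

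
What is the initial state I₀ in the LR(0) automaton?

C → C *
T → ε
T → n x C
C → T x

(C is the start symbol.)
{ [C → . C *], [C → . T x], [C' → . C], [T → . n x C], [T → .] }

First, augment the grammar with C' → C
I₀ = CLOSURE({ [C' → . C] }):
  [C' → . C] has the dot before C: add [C → . C *], [C → . T x]
  [C → . T x] has the dot before T: add [T → .], [T → . n x C]
No further items can be added.

I₀ = { [C → . C *], [C → . T x], [C' → . C], [T → . n x C], [T → .] }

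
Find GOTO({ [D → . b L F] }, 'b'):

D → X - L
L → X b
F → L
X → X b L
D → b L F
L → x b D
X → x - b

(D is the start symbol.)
GOTO(I, 'b') = CLOSURE({ [A → αX.β] : [A → α.Xβ] ∈ I, X = 'b' })

Items with dot before 'b', with the dot advanced:
  [D → . b L F] → [D → b . L F]
Closure of the advanced items:
  [D → b . L F] has the dot before L: add [L → . X b], [L → . x b D]
  [L → . X b] has the dot before X: add [X → . X b L], [X → . x - b]

GOTO = { [D → b . L F], [L → . X b], [L → . x b D], [X → . X b L], [X → . x - b] }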